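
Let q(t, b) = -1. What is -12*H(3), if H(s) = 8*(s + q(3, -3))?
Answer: -192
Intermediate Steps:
H(s) = -8 + 8*s (H(s) = 8*(s - 1) = 8*(-1 + s) = -8 + 8*s)
-12*H(3) = -12*(-8 + 8*3) = -12*(-8 + 24) = -12*16 = -192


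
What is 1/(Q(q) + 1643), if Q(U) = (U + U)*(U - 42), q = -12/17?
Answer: 289/492251 ≈ 0.00058710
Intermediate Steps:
q = -12/17 (q = -12*1/17 = -12/17 ≈ -0.70588)
Q(U) = 2*U*(-42 + U) (Q(U) = (2*U)*(-42 + U) = 2*U*(-42 + U))
1/(Q(q) + 1643) = 1/(2*(-12/17)*(-42 - 12/17) + 1643) = 1/(2*(-12/17)*(-726/17) + 1643) = 1/(17424/289 + 1643) = 1/(492251/289) = 289/492251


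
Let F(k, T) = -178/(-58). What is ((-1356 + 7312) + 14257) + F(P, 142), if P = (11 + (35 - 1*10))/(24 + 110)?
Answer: 586266/29 ≈ 20216.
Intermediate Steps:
P = 18/67 (P = (11 + (35 - 10))/134 = (11 + 25)*(1/134) = 36*(1/134) = 18/67 ≈ 0.26866)
F(k, T) = 89/29 (F(k, T) = -178*(-1/58) = 89/29)
((-1356 + 7312) + 14257) + F(P, 142) = ((-1356 + 7312) + 14257) + 89/29 = (5956 + 14257) + 89/29 = 20213 + 89/29 = 586266/29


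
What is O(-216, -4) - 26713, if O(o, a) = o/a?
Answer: -26659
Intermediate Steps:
O(-216, -4) - 26713 = -216/(-4) - 26713 = -216*(-1/4) - 26713 = 54 - 26713 = -26659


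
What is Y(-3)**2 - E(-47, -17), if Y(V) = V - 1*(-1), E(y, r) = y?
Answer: 51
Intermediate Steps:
Y(V) = 1 + V (Y(V) = V + 1 = 1 + V)
Y(-3)**2 - E(-47, -17) = (1 - 3)**2 - 1*(-47) = (-2)**2 + 47 = 4 + 47 = 51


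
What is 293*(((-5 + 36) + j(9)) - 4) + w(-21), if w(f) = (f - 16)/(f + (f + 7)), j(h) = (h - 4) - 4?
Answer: 287177/35 ≈ 8205.1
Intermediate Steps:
j(h) = -8 + h (j(h) = (-4 + h) - 4 = -8 + h)
w(f) = (-16 + f)/(7 + 2*f) (w(f) = (-16 + f)/(f + (7 + f)) = (-16 + f)/(7 + 2*f))
293*(((-5 + 36) + j(9)) - 4) + w(-21) = 293*(((-5 + 36) + (-8 + 9)) - 4) + (-16 - 21)/(7 + 2*(-21)) = 293*((31 + 1) - 4) - 37/(7 - 42) = 293*(32 - 4) - 37/(-35) = 293*28 - 1/35*(-37) = 8204 + 37/35 = 287177/35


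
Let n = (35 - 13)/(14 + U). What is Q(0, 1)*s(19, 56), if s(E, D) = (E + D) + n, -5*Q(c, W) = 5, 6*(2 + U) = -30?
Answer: -547/7 ≈ -78.143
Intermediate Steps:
U = -7 (U = -2 + (1/6)*(-30) = -2 - 5 = -7)
n = 22/7 (n = (35 - 13)/(14 - 7) = 22/7 ≈ 3.1429)
Q(c, W) = -1 (Q(c, W) = -1/5*5 = -1)
s(E, D) = 22/7 + D + E (s(E, D) = (E + D) + 22/7 = (D + E) + 22/7 = 22/7 + D + E)
Q(0, 1)*s(19, 56) = -(22/7 + 56 + 19) = -1*547/7 = -547/7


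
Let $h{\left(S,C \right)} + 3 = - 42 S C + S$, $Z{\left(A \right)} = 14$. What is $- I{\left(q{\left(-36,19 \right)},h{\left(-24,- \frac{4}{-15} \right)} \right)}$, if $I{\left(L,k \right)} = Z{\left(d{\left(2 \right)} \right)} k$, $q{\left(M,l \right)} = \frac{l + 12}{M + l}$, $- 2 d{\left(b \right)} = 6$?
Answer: $- \frac{16926}{5} \approx -3385.2$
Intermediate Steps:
$d{\left(b \right)} = -3$ ($d{\left(b \right)} = \left(- \frac{1}{2}\right) 6 = -3$)
$h{\left(S,C \right)} = -3 + S - 42 C S$ ($h{\left(S,C \right)} = -3 + \left(- 42 S C + S\right) = -3 - \left(- S + 42 C S\right) = -3 + S - 42 C S$)
$q{\left(M,l \right)} = \frac{12 + l}{M + l}$
$I{\left(L,k \right)} = 14 k$
$- I{\left(q{\left(-36,19 \right)},h{\left(-24,- \frac{4}{-15} \right)} \right)} = - 14 \left(-3 - 24 - 42 \left(- \frac{4}{-15}\right) \left(-24\right)\right) = - 14 \left(-3 - 24 - 42 \left(\left(-4\right) \left(- \frac{1}{15}\right)\right) \left(-24\right)\right) = - 14 \left(-3 - 24 - \frac{56}{5} \left(-24\right)\right) = - 14 \left(-3 - 24 + \frac{1344}{5}\right) = - \frac{14 \cdot 1209}{5} = \left(-1\right) \frac{16926}{5} = - \frac{16926}{5}$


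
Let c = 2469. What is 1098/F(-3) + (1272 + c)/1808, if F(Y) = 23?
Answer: 2071227/41584 ≈ 49.808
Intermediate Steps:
1098/F(-3) + (1272 + c)/1808 = 1098/23 + (1272 + 2469)/1808 = 1098*(1/23) + 3741*(1/1808) = 1098/23 + 3741/1808 = 2071227/41584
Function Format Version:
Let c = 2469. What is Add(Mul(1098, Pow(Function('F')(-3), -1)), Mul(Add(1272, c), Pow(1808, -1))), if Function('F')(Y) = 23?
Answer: Rational(2071227, 41584) ≈ 49.808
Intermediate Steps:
Add(Mul(1098, Pow(Function('F')(-3), -1)), Mul(Add(1272, c), Pow(1808, -1))) = Add(Mul(1098, Pow(23, -1)), Mul(Add(1272, 2469), Pow(1808, -1))) = Add(Mul(1098, Rational(1, 23)), Mul(3741, Rational(1, 1808))) = Add(Rational(1098, 23), Rational(3741, 1808)) = Rational(2071227, 41584)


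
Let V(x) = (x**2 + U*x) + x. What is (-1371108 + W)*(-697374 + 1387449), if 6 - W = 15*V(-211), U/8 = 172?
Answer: 1600482666600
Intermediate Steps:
U = 1376 (U = 8*172 = 1376)
V(x) = x**2 + 1377*x (V(x) = (x**2 + 1376*x) + x = x**2 + 1377*x)
W = 3690396 (W = 6 - 15*(-211*(1377 - 211)) = 6 - 15*(-211*1166) = 6 - 15*(-246026) = 6 - 1*(-3690390) = 6 + 3690390 = 3690396)
(-1371108 + W)*(-697374 + 1387449) = (-1371108 + 3690396)*(-697374 + 1387449) = 2319288*690075 = 1600482666600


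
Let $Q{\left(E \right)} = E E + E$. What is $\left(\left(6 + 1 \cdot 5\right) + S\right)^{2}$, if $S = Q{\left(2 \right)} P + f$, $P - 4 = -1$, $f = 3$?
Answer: $1024$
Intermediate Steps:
$P = 3$ ($P = 4 - 1 = 3$)
$Q{\left(E \right)} = E + E^{2}$ ($Q{\left(E \right)} = E^{2} + E = E + E^{2}$)
$S = 21$ ($S = 2 \left(1 + 2\right) 3 + 3 = 2 \cdot 3 \cdot 3 + 3 = 6 \cdot 3 + 3 = 18 + 3 = 21$)
$\left(\left(6 + 1 \cdot 5\right) + S\right)^{2} = \left(\left(6 + 1 \cdot 5\right) + 21\right)^{2} = \left(\left(6 + 5\right) + 21\right)^{2} = \left(11 + 21\right)^{2} = 32^{2} = 1024$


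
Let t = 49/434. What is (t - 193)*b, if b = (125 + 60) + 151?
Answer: -2009112/31 ≈ -64810.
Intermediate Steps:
t = 7/62 (t = 49*(1/434) = 7/62 ≈ 0.11290)
b = 336 (b = 185 + 151 = 336)
(t - 193)*b = (7/62 - 193)*336 = -11959/62*336 = -2009112/31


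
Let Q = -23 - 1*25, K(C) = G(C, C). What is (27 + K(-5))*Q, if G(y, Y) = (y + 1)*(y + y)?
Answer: -3216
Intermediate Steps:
G(y, Y) = 2*y*(1 + y) (G(y, Y) = (1 + y)*(2*y) = 2*y*(1 + y))
K(C) = 2*C*(1 + C)
Q = -48 (Q = -23 - 25 = -48)
(27 + K(-5))*Q = (27 + 2*(-5)*(1 - 5))*(-48) = (27 + 2*(-5)*(-4))*(-48) = (27 + 40)*(-48) = 67*(-48) = -3216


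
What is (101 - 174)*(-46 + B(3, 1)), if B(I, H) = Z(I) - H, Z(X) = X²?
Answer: 2774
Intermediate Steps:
B(I, H) = I² - H
(101 - 174)*(-46 + B(3, 1)) = (101 - 174)*(-46 + (3² - 1*1)) = -73*(-46 + (9 - 1)) = -73*(-46 + 8) = -73*(-38) = 2774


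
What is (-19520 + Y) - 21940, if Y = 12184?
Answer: -29276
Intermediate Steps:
(-19520 + Y) - 21940 = (-19520 + 12184) - 21940 = -7336 - 21940 = -29276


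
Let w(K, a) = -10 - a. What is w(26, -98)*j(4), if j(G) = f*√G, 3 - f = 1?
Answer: 352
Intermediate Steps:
f = 2 (f = 3 - 1*1 = 3 - 1 = 2)
j(G) = 2*√G
w(26, -98)*j(4) = (-10 - 1*(-98))*(2*√4) = (-10 + 98)*(2*2) = 88*4 = 352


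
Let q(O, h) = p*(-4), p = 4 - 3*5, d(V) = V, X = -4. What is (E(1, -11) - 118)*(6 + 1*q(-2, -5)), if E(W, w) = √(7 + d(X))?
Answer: -5900 + 50*√3 ≈ -5813.4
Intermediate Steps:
p = -11 (p = 4 - 15 = -11)
q(O, h) = 44 (q(O, h) = -11*(-4) = 44)
E(W, w) = √3 (E(W, w) = √(7 - 4) = √3)
(E(1, -11) - 118)*(6 + 1*q(-2, -5)) = (√3 - 118)*(6 + 1*44) = (-118 + √3)*(6 + 44) = (-118 + √3)*50 = -5900 + 50*√3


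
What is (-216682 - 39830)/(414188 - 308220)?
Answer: -16032/6623 ≈ -2.4207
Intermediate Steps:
(-216682 - 39830)/(414188 - 308220) = -256512/105968 = -256512*1/105968 = -16032/6623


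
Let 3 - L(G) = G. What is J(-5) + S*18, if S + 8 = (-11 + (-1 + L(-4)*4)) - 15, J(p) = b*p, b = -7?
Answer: -91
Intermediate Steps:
L(G) = 3 - G
J(p) = -7*p
S = -7 (S = -8 + ((-11 + (-1 + (3 - 1*(-4))*4)) - 15) = -8 + ((-11 + (-1 + (3 + 4)*4)) - 15) = -8 + ((-11 + (-1 + 7*4)) - 15) = -8 + ((-11 + (-1 + 28)) - 15) = -8 + ((-11 + 27) - 15) = -8 + (16 - 15) = -8 + 1 = -7)
J(-5) + S*18 = -7*(-5) - 7*18 = 35 - 126 = -91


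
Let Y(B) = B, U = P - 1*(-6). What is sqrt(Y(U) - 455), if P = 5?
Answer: 2*I*sqrt(111) ≈ 21.071*I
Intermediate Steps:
U = 11 (U = 5 - 1*(-6) = 5 + 6 = 11)
sqrt(Y(U) - 455) = sqrt(11 - 455) = sqrt(-444) = 2*I*sqrt(111)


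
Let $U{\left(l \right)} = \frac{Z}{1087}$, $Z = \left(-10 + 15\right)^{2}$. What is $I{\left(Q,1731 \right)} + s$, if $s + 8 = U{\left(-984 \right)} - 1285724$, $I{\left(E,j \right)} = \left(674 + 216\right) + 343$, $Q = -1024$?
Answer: $- \frac{1396250388}{1087} \approx -1.2845 \cdot 10^{6}$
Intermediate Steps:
$I{\left(E,j \right)} = 1233$ ($I{\left(E,j \right)} = 890 + 343 = 1233$)
$Z = 25$ ($Z = 5^{2} = 25$)
$U{\left(l \right)} = \frac{25}{1087}$
$s = - \frac{1397590659}{1087}$ ($s = -8 + \left(\frac{25}{1087} - 1285724\right) = -8 - \frac{1397581963}{1087} = - \frac{1397590659}{1087} \approx -1.2857 \cdot 10^{6}$)
$I{\left(Q,1731 \right)} + s = 1233 - \frac{1397590659}{1087} = - \frac{1396250388}{1087}$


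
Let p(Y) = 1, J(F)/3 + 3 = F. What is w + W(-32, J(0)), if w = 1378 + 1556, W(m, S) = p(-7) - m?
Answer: 2967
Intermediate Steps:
J(F) = -9 + 3*F
W(m, S) = 1 - m
w = 2934
w + W(-32, J(0)) = 2934 + (1 - 1*(-32)) = 2934 + (1 + 32) = 2934 + 33 = 2967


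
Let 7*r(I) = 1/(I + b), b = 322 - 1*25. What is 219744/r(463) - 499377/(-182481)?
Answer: 71109079458619/60827 ≈ 1.1690e+9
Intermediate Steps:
b = 297 (b = 322 - 25 = 297)
r(I) = 1/(7*(297 + I)) (r(I) = 1/(7*(I + 297)) = 1/(7*(297 + I)))
219744/r(463) - 499377/(-182481) = 219744/((1/(7*(297 + 463)))) - 499377/(-182481) = 219744/(((1/7)/760)) - 499377*(-1/182481) = 219744/(((1/7)*(1/760))) + 166459/60827 = 219744/(1/5320) + 166459/60827 = 219744*5320 + 166459/60827 = 1169038080 + 166459/60827 = 71109079458619/60827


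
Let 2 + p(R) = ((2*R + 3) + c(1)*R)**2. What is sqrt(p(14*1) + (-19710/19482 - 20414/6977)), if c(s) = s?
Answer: sqrt(1036219507458915246)/22654319 ≈ 44.934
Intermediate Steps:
p(R) = -2 + (3 + 3*R)**2 (p(R) = -2 + ((2*R + 3) + 1*R)**2 = -2 + ((3 + 2*R) + R)**2 = -2 + (3 + 3*R)**2)
sqrt(p(14*1) + (-19710/19482 - 20414/6977)) = sqrt((-2 + 9*(1 + 14*1)**2) + (-19710/19482 - 20414/6977)) = sqrt((-2 + 9*(1 + 14)**2) + (-19710*1/19482 - 20414*1/6977)) = sqrt((-2 + 9*15**2) + (-3285/3247 - 20414/6977)) = sqrt((-2 + 9*225) - 89203703/22654319) = sqrt((-2 + 2025) - 89203703/22654319) = sqrt(2023 - 89203703/22654319) = sqrt(45740483634/22654319) = sqrt(1036219507458915246)/22654319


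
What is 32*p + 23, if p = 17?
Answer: 567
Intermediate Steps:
32*p + 23 = 32*17 + 23 = 544 + 23 = 567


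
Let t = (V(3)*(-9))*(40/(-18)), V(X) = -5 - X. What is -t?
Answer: 160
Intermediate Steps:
t = -160 (t = ((-5 - 1*3)*(-9))*(40/(-18)) = ((-5 - 3)*(-9))*(40*(-1/18)) = -8*(-9)*(-20/9) = 72*(-20/9) = -160)
-t = -1*(-160) = 160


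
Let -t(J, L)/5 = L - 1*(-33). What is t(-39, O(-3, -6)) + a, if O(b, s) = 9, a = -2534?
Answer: -2744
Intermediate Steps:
t(J, L) = -165 - 5*L (t(J, L) = -5*(L - 1*(-33)) = -5*(L + 33) = -5*(33 + L) = -165 - 5*L)
t(-39, O(-3, -6)) + a = (-165 - 5*9) - 2534 = (-165 - 45) - 2534 = -210 - 2534 = -2744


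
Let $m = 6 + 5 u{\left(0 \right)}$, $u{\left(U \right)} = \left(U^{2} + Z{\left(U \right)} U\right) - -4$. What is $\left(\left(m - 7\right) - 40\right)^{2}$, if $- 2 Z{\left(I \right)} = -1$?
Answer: $441$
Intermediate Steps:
$Z{\left(I \right)} = \frac{1}{2}$ ($Z{\left(I \right)} = \left(- \frac{1}{2}\right) \left(-1\right) = \frac{1}{2}$)
$u{\left(U \right)} = 4 + U^{2} + \frac{U}{2}$ ($u{\left(U \right)} = \left(U^{2} + \frac{U}{2}\right) - -4 = \left(U^{2} + \frac{U}{2}\right) + 4 = 4 + U^{2} + \frac{U}{2}$)
$m = 26$ ($m = 6 + 5 \left(4 + 0^{2} + \frac{1}{2} \cdot 0\right) = 6 + 5 \left(4 + 0 + 0\right) = 6 + 5 \cdot 4 = 6 + 20 = 26$)
$\left(\left(m - 7\right) - 40\right)^{2} = \left(\left(26 - 7\right) - 40\right)^{2} = \left(19 - 40\right)^{2} = \left(-21\right)^{2} = 441$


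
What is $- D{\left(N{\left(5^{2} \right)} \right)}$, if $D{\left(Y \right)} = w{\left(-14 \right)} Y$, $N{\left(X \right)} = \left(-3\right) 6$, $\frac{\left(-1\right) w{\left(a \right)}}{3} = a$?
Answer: $756$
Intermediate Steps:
$w{\left(a \right)} = - 3 a$
$N{\left(X \right)} = -18$
$D{\left(Y \right)} = 42 Y$ ($D{\left(Y \right)} = \left(-3\right) \left(-14\right) Y = 42 Y$)
$- D{\left(N{\left(5^{2} \right)} \right)} = - 42 \left(-18\right) = \left(-1\right) \left(-756\right) = 756$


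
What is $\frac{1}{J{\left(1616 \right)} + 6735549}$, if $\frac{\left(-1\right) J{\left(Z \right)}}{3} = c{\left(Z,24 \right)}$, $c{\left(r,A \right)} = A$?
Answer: $\frac{1}{6735477} \approx 1.4847 \cdot 10^{-7}$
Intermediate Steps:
$J{\left(Z \right)} = -72$ ($J{\left(Z \right)} = \left(-3\right) 24 = -72$)
$\frac{1}{J{\left(1616 \right)} + 6735549} = \frac{1}{-72 + 6735549} = \frac{1}{6735477}$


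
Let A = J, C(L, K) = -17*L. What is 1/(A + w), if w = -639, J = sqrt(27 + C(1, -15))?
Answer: -639/408311 - sqrt(10)/408311 ≈ -0.0015727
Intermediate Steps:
J = sqrt(10) (J = sqrt(27 - 17*1) = sqrt(27 - 17) = sqrt(10) ≈ 3.1623)
A = sqrt(10) ≈ 3.1623
1/(A + w) = 1/(sqrt(10) - 639) = 1/(-639 + sqrt(10))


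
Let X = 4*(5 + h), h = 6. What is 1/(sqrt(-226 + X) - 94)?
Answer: -47/4509 - I*sqrt(182)/9018 ≈ -0.010424 - 0.001496*I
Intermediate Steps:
X = 44 (X = 4*(5 + 6) = 4*11 = 44)
1/(sqrt(-226 + X) - 94) = 1/(sqrt(-226 + 44) - 94) = 1/(sqrt(-182) - 94) = 1/(I*sqrt(182) - 94) = 1/(-94 + I*sqrt(182))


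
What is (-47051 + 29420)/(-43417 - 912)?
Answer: 17631/44329 ≈ 0.39773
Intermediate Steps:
(-47051 + 29420)/(-43417 - 912) = -17631/(-44329) = -17631*(-1/44329) = 17631/44329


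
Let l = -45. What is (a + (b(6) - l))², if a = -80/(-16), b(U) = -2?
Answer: 2304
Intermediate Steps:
a = 5 (a = -80*(-1/16) = 5)
(a + (b(6) - l))² = (5 + (-2 - 1*(-45)))² = (5 + (-2 + 45))² = (5 + 43)² = 48² = 2304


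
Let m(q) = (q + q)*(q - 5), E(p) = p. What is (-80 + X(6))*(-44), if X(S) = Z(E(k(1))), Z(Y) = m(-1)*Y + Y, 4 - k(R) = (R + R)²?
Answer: 3520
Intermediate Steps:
k(R) = 4 - 4*R² (k(R) = 4 - (R + R)² = 4 - (2*R)² = 4 - 4*R²)
m(q) = 2*q*(-5 + q) (m(q) = (2*q)*(-5 + q) = 2*q*(-5 + q))
Z(Y) = 13*Y (Z(Y) = (2*(-1)*(-5 - 1))*Y + Y = (2*(-1)*(-6))*Y + Y = 12*Y + Y = 13*Y)
X(S) = 0 (X(S) = 13*(4 - 4*1²) = 13*(4 - 4*1) = 13*(4 - 4) = 13*0 = 0)
(-80 + X(6))*(-44) = (-80 + 0)*(-44) = -80*(-44) = 3520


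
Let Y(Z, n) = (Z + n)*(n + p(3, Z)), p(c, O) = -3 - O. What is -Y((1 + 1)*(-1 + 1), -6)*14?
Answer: -756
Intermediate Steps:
Y(Z, n) = (Z + n)*(-3 + n - Z) (Y(Z, n) = (Z + n)*(n + (-3 - Z)) = (Z + n)*(-3 + n - Z))
-Y((1 + 1)*(-1 + 1), -6)*14 = -((-6)² - ((1 + 1)*(-1 + 1))² - 3*(1 + 1)*(-1 + 1) - 3*(-6))*14 = -(36 - (2*0)² - 6*0 + 18)*14 = -(36 - 1*0² - 3*0 + 18)*14 = -(36 - 1*0 + 0 + 18)*14 = -(36 + 0 + 0 + 18)*14 = -1*54*14 = -54*14 = -756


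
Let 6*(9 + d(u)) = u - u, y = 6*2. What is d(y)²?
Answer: 81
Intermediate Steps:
y = 12
d(u) = -9 (d(u) = -9 + (u - u)/6 = -9 + (⅙)*0 = -9 + 0 = -9)
d(y)² = (-9)² = 81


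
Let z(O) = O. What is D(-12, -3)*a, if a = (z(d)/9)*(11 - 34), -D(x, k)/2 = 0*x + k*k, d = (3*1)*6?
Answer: 828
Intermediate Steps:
d = 18 (d = 3*6 = 18)
D(x, k) = -2*k**2 (D(x, k) = -2*(0*x + k*k) = -2*(0 + k**2) = -2*k**2)
a = -46 (a = (18/9)*(11 - 34) = (18*(1/9))*(-23) = 2*(-23) = -46)
D(-12, -3)*a = -2*(-3)**2*(-46) = -2*9*(-46) = -18*(-46) = 828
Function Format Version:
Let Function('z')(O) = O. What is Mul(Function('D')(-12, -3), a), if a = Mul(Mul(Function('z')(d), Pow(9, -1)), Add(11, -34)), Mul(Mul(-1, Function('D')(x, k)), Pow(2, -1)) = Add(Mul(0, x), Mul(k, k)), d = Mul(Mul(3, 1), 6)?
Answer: 828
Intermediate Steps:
d = 18 (d = Mul(3, 6) = 18)
Function('D')(x, k) = Mul(-2, Pow(k, 2)) (Function('D')(x, k) = Mul(-2, Add(Mul(0, x), Mul(k, k))) = Mul(-2, Add(0, Pow(k, 2))) = Mul(-2, Pow(k, 2)))
a = -46 (a = Mul(Mul(18, Pow(9, -1)), Add(11, -34)) = Mul(Mul(18, Rational(1, 9)), -23) = Mul(2, -23) = -46)
Mul(Function('D')(-12, -3), a) = Mul(Mul(-2, Pow(-3, 2)), -46) = Mul(Mul(-2, 9), -46) = Mul(-18, -46) = 828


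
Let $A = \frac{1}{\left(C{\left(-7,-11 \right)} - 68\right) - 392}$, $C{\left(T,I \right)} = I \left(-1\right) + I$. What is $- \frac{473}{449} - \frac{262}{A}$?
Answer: $\frac{54113007}{449} \approx 1.2052 \cdot 10^{5}$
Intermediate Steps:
$C{\left(T,I \right)} = 0$ ($C{\left(T,I \right)} = - I + I = 0$)
$A = - \frac{1}{460}$ ($A = \frac{1}{\left(0 - 68\right) - 392} = \frac{1}{-68 - 392} = \frac{1}{-460} = - \frac{1}{460} \approx -0.0021739$)
$- \frac{473}{449} - \frac{262}{A} = - \frac{473}{449} - \frac{262}{- \frac{1}{460}} = \left(-473\right) \frac{1}{449} - -120520 = - \frac{473}{449} + 120520 = \frac{54113007}{449}$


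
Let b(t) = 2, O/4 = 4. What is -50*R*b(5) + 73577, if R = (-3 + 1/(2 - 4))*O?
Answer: 79177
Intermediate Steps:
O = 16 (O = 4*4 = 16)
R = -56 (R = (-3 + 1/(2 - 4))*16 = (-3 + 1/(-2))*16 = (-3 - ½)*16 = -7/2*16 = -56)
-50*R*b(5) + 73577 = -50*(-56)*2 + 73577 = -(-2800)*2 + 73577 = -1*(-5600) + 73577 = 5600 + 73577 = 79177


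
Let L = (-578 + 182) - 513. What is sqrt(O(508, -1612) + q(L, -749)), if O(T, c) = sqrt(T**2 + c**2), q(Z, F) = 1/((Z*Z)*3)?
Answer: sqrt(3 + 29746116*sqrt(178538))/2727 ≈ 41.111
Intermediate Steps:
L = -909 (L = -396 - 513 = -909)
q(Z, F) = 1/(3*Z**2) (q(Z, F) = 1/(Z**2*3) = 1/(3*Z**2))
sqrt(O(508, -1612) + q(L, -749)) = sqrt(sqrt(508**2 + (-1612)**2) + (1/3)/(-909)**2) = sqrt(sqrt(258064 + 2598544) + (1/3)*(1/826281)) = sqrt(sqrt(2856608) + 1/2478843) = sqrt(4*sqrt(178538) + 1/2478843) = sqrt(1/2478843 + 4*sqrt(178538))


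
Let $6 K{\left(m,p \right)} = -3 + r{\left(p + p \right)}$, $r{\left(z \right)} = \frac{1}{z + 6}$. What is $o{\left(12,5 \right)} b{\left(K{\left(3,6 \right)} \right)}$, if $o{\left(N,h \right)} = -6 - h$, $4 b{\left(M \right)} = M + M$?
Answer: $\frac{583}{216} \approx 2.6991$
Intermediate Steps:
$r{\left(z \right)} = \frac{1}{6 + z}$
$K{\left(m,p \right)} = - \frac{1}{2} + \frac{1}{6 \left(6 + 2 p\right)}$ ($K{\left(m,p \right)} = \frac{-3 + \frac{1}{6 + \left(p + p\right)}}{6} = \frac{-3 + \frac{1}{6 + 2 p}}{6} = - \frac{1}{2} + \frac{1}{6 \left(6 + 2 p\right)}$)
$b{\left(M \right)} = \frac{M}{2}$ ($b{\left(M \right)} = \frac{M + M}{4} = \frac{2 M}{4} = \frac{M}{2}$)
$o{\left(12,5 \right)} b{\left(K{\left(3,6 \right)} \right)} = \left(-6 - 5\right) \frac{\frac{1}{12} \frac{1}{3 + 6} \left(-17 - 36\right)}{2} = \left(-6 - 5\right) \frac{\frac{1}{12} \cdot \frac{1}{9} \left(-17 - 36\right)}{2} = - 11 \frac{\frac{1}{12} \cdot \frac{1}{9} \left(-53\right)}{2} = - 11 \cdot \frac{1}{2} \left(- \frac{53}{108}\right) = \left(-11\right) \left(- \frac{53}{216}\right) = \frac{583}{216}$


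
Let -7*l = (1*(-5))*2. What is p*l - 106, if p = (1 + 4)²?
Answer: -492/7 ≈ -70.286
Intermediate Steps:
p = 25 (p = 5² = 25)
l = 10/7 (l = -1*(-5)*2/7 = -(-5)*2/7 = -⅐*(-10) = 10/7 ≈ 1.4286)
p*l - 106 = 25*(10/7) - 106 = 250/7 - 106 = -492/7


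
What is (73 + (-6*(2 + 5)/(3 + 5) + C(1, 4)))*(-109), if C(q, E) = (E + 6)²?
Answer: -73139/4 ≈ -18285.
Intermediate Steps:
C(q, E) = (6 + E)²
(73 + (-6*(2 + 5)/(3 + 5) + C(1, 4)))*(-109) = (73 + (-6*(2 + 5)/(3 + 5) + (6 + 4)²))*(-109) = (73 + (-42/8 + 10²))*(-109) = (73 + (-42/8 + 100))*(-109) = (73 + (-6*7/8 + 100))*(-109) = (73 + (-21/4 + 100))*(-109) = (73 + 379/4)*(-109) = (671/4)*(-109) = -73139/4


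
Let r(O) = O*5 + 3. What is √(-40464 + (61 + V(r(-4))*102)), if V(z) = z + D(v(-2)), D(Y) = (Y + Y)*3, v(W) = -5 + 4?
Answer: I*√42749 ≈ 206.76*I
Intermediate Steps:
r(O) = 3 + 5*O (r(O) = 5*O + 3 = 3 + 5*O)
v(W) = -1
D(Y) = 6*Y (D(Y) = (2*Y)*3 = 6*Y)
V(z) = -6 + z (V(z) = z + 6*(-1) = z - 6 = -6 + z)
√(-40464 + (61 + V(r(-4))*102)) = √(-40464 + (61 + (-6 + (3 + 5*(-4)))*102)) = √(-40464 + (61 + (-6 + (3 - 20))*102)) = √(-40464 + (61 + (-6 - 17)*102)) = √(-40464 + (61 - 23*102)) = √(-40464 + (61 - 2346)) = √(-40464 - 2285) = √(-42749) = I*√42749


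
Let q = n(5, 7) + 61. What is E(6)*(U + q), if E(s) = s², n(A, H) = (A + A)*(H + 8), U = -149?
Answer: 2232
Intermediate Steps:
n(A, H) = 2*A*(8 + H) (n(A, H) = (2*A)*(8 + H) = 2*A*(8 + H))
q = 211 (q = 2*5*(8 + 7) + 61 = 2*5*15 + 61 = 150 + 61 = 211)
E(6)*(U + q) = 6²*(-149 + 211) = 36*62 = 2232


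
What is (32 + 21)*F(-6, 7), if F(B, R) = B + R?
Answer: 53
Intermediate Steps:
(32 + 21)*F(-6, 7) = (32 + 21)*(-6 + 7) = 53*1 = 53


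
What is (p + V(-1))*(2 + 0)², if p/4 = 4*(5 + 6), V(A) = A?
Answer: 700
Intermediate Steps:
p = 176 (p = 4*(4*(5 + 6)) = 4*(4*11) = 4*44 = 176)
(p + V(-1))*(2 + 0)² = (176 - 1)*(2 + 0)² = 175*2² = 175*4 = 700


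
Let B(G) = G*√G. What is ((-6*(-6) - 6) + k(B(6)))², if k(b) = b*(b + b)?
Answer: 213444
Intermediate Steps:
B(G) = G^(3/2)
k(b) = 2*b² (k(b) = b*(2*b) = 2*b²)
((-6*(-6) - 6) + k(B(6)))² = ((-6*(-6) - 6) + 2*(6^(3/2))²)² = ((36 - 6) + 2*(6*√6)²)² = (30 + 2*216)² = (30 + 432)² = 462² = 213444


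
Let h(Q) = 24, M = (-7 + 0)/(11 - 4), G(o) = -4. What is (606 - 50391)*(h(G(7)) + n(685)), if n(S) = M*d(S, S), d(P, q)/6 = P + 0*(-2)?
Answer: 203421510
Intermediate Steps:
d(P, q) = 6*P (d(P, q) = 6*(P + 0*(-2)) = 6*(P + 0) = 6*P)
M = -1 (M = -7/7 = -7*⅐ = -1)
n(S) = -6*S
(606 - 50391)*(h(G(7)) + n(685)) = (606 - 50391)*(24 - 6*685) = -49785*(24 - 4110) = -49785*(-4086) = 203421510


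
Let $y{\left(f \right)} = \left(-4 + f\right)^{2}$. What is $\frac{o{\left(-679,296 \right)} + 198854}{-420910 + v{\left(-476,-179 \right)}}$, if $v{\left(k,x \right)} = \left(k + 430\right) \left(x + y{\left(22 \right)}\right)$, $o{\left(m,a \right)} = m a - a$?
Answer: $\frac{1213}{213790} \approx 0.0056738$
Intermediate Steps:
$o{\left(m,a \right)} = - a + a m$ ($o{\left(m,a \right)} = a m - a = - a + a m$)
$v{\left(k,x \right)} = \left(324 + x\right) \left(430 + k\right)$ ($v{\left(k,x \right)} = \left(k + 430\right) \left(x + \left(-4 + 22\right)^{2}\right) = \left(430 + k\right) \left(x + 18^{2}\right) = \left(430 + k\right) \left(x + 324\right) = \left(430 + k\right) \left(324 + x\right) = \left(324 + x\right) \left(430 + k\right)$)
$\frac{o{\left(-679,296 \right)} + 198854}{-420910 + v{\left(-476,-179 \right)}} = \frac{296 \left(-1 - 679\right) + 198854}{-420910 + \left(139320 + 324 \left(-476\right) + 430 \left(-179\right) - -85204\right)} = \frac{296 \left(-680\right) + 198854}{-420910 + \left(139320 - 154224 - 76970 + 85204\right)} = \frac{-201280 + 198854}{-420910 - 6670} = - \frac{2426}{-427580} = \left(-2426\right) \left(- \frac{1}{427580}\right) = \frac{1213}{213790}$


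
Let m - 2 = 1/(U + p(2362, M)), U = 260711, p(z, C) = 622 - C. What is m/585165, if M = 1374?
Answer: 519919/152118908235 ≈ 3.4178e-6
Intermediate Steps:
m = 519919/259959 (m = 2 + 1/(260711 + (622 - 1*1374)) = 2 + 1/(260711 + (622 - 1374)) = 2 + 1/(260711 - 752) = 2 + 1/259959 = 519919/259959 ≈ 2.0000)
m/585165 = (519919/259959)/585165 = (519919/259959)*(1/585165) = 519919/152118908235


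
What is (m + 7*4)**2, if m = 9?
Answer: 1369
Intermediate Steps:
(m + 7*4)**2 = (9 + 7*4)**2 = (9 + 28)**2 = 37**2 = 1369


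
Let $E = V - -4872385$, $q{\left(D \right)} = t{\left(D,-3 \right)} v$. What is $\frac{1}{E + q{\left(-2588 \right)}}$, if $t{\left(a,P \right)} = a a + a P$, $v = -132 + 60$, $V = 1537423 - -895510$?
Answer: $- \frac{1}{475491258} \approx -2.1031 \cdot 10^{-9}$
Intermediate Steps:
$V = 2432933$ ($V = 1537423 + 895510 = 2432933$)
$v = -72$
$t{\left(a,P \right)} = a^{2} + P a$
$q{\left(D \right)} = - 72 D \left(-3 + D\right)$ ($q{\left(D \right)} = D \left(-3 + D\right) \left(-72\right) = - 72 D \left(-3 + D\right)$)
$E = 7305318$ ($E = 2432933 - -4872385 = 2432933 + 4872385 = 7305318$)
$\frac{1}{E + q{\left(-2588 \right)}} = \frac{1}{7305318 + 72 \left(-2588\right) \left(3 - -2588\right)} = \frac{1}{7305318 + 72 \left(-2588\right) \left(3 + 2588\right)} = \frac{1}{7305318 + 72 \left(-2588\right) 2591} = \frac{1}{7305318 - 482796576} = \frac{1}{-475491258} = - \frac{1}{475491258}$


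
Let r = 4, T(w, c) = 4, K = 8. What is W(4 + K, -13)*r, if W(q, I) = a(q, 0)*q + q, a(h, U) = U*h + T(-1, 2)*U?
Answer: 48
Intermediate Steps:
a(h, U) = 4*U + U*h (a(h, U) = U*h + 4*U = 4*U + U*h)
W(q, I) = q (W(q, I) = (0*(4 + q))*q + q = 0*q + q = 0 + q = q)
W(4 + K, -13)*r = (4 + 8)*4 = 12*4 = 48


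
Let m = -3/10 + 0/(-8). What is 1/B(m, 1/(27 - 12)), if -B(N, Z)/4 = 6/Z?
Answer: -1/360 ≈ -0.0027778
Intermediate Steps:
m = -3/10 (m = -3*⅒ + 0*(-⅛) = -3/10 + 0 = -3/10 ≈ -0.30000)
B(N, Z) = -24/Z
1/B(m, 1/(27 - 12)) = 1/(-24/(1/(27 - 12))) = 1/(-24/(1/15)) = 1/(-24/1/15) = 1/(-24*15) = 1/(-360) = -1/360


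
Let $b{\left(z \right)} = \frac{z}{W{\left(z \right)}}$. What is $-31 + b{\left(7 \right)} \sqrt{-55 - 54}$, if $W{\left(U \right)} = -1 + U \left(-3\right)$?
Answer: $-31 - \frac{7 i \sqrt{109}}{22} \approx -31.0 - 3.3219 i$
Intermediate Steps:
$W{\left(U \right)} = -1 - 3 U$
$b{\left(z \right)} = \frac{z}{-1 - 3 z}$
$-31 + b{\left(7 \right)} \sqrt{-55 - 54} = -31 + \left(-1\right) 7 \frac{1}{1 + 3 \cdot 7} \sqrt{-55 - 54} = -31 + \left(-1\right) 7 \frac{1}{1 + 21} \sqrt{-109} = -31 + \left(-1\right) 7 \cdot \frac{1}{22} i \sqrt{109} = -31 - \frac{7 i \sqrt{109}}{22}$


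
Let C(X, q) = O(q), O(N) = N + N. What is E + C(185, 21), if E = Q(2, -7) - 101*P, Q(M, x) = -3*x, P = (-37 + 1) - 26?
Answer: 6325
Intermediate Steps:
P = -62 (P = -36 - 26 = -62)
O(N) = 2*N
C(X, q) = 2*q
E = 6283 (E = -3*(-7) - 101*(-62) = 21 + 6262 = 6283)
E + C(185, 21) = 6283 + 2*21 = 6283 + 42 = 6325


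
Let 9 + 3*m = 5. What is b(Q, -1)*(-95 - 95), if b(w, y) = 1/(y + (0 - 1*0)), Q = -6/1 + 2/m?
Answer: 190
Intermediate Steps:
m = -4/3 (m = -3 + (1/3)*5 = -3 + 5/3 = -4/3 ≈ -1.3333)
Q = -15/2 (Q = -6/1 + 2/(-4/3) = -6*1 + 2*(-3/4) = -6 - 3/2 = -15/2 ≈ -7.5000)
b(w, y) = 1/y (b(w, y) = 1/(y + (0 + 0)) = 1/(y + 0) = 1/y)
b(Q, -1)*(-95 - 95) = (-95 - 95)/(-1) = -1*(-190) = 190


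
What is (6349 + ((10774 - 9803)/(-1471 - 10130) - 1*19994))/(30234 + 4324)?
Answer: -79148308/200453679 ≈ -0.39485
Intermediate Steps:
(6349 + ((10774 - 9803)/(-1471 - 10130) - 1*19994))/(30234 + 4324) = (6349 + (971/(-11601) - 19994))/34558 = (6349 + (971*(-1/11601) - 19994))*(1/34558) = (6349 + (-971/11601 - 19994))*(1/34558) = (6349 - 231951365/11601)*(1/34558) = -158296616/11601*1/34558 = -79148308/200453679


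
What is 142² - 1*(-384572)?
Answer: 404736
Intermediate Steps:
142² - 1*(-384572) = 20164 + 384572 = 404736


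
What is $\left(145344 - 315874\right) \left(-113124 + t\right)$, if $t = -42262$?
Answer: $26497974580$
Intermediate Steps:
$\left(145344 - 315874\right) \left(-113124 + t\right) = \left(145344 - 315874\right) \left(-113124 - 42262\right) = \left(-170530\right) \left(-155386\right) = 26497974580$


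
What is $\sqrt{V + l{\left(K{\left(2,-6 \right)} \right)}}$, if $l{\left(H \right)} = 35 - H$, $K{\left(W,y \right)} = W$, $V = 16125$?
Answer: $\sqrt{16158} \approx 127.11$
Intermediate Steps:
$\sqrt{V + l{\left(K{\left(2,-6 \right)} \right)}} = \sqrt{16125 + \left(35 - 2\right)} = \sqrt{16125 + 33} = \sqrt{16158}$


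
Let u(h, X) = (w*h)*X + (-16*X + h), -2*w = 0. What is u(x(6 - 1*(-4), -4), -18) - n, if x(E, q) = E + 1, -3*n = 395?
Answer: 1292/3 ≈ 430.67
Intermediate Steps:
n = -395/3 (n = -⅓*395 = -395/3 ≈ -131.67)
x(E, q) = 1 + E
w = 0 (w = -½*0 = 0)
u(h, X) = h - 16*X (u(h, X) = (0*h)*X + (-16*X + h) = 0*X + (h - 16*X) = 0 + (h - 16*X) = h - 16*X)
u(x(6 - 1*(-4), -4), -18) - n = ((1 + (6 - 1*(-4))) - 16*(-18)) - 1*(-395/3) = ((1 + (6 + 4)) + 288) + 395/3 = ((1 + 10) + 288) + 395/3 = (11 + 288) + 395/3 = 299 + 395/3 = 1292/3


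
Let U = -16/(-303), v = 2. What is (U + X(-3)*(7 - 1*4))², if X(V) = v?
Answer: 3363556/91809 ≈ 36.636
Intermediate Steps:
X(V) = 2
U = 16/303 (U = -16*(-1/303) = 16/303 ≈ 0.052805)
(U + X(-3)*(7 - 1*4))² = (16/303 + 2*(7 - 1*4))² = (16/303 + 2*(7 - 4))² = (16/303 + 2*3)² = (16/303 + 6)² = (1834/303)² = 3363556/91809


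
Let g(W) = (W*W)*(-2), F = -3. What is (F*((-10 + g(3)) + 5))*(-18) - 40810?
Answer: -42052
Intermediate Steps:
g(W) = -2*W² (g(W) = W²*(-2) = -2*W²)
(F*((-10 + g(3)) + 5))*(-18) - 40810 = -3*((-10 - 2*3²) + 5)*(-18) - 40810 = -3*((-10 - 2*9) + 5)*(-18) - 40810 = -3*((-10 - 18) + 5)*(-18) - 40810 = -3*(-28 + 5)*(-18) - 40810 = -3*(-23)*(-18) - 40810 = 69*(-18) - 40810 = -1242 - 40810 = -42052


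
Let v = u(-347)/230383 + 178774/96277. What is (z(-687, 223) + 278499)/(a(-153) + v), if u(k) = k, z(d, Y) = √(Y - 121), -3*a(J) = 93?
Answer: -475174652981493/49726540346 - 22180584091*√102/646445024498 ≈ -9556.1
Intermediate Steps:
a(J) = -31 (a(J) = -⅓*93 = -31)
z(d, Y) = √(-121 + Y)
v = 41153082323/22180584091 (v = -347/230383 + 178774/96277 = 41153082323/22180584091 ≈ 1.8554)
(z(-687, 223) + 278499)/(a(-153) + v) = (√(-121 + 223) + 278499)/(-31 + 41153082323/22180584091) = (√102 + 278499)/(-646445024498/22180584091) = (278499 + √102)*(-22180584091/646445024498) = -475174652981493/49726540346 - 22180584091*√102/646445024498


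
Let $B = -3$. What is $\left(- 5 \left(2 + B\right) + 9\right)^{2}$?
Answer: $196$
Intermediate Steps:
$\left(- 5 \left(2 + B\right) + 9\right)^{2} = \left(- 5 \left(2 - 3\right) + 9\right)^{2} = \left(\left(-5\right) \left(-1\right) + 9\right)^{2} = \left(5 + 9\right)^{2} = 14^{2} = 196$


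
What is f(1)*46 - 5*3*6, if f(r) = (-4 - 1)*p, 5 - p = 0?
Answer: -1240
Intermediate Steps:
p = 5 (p = 5 - 1*0 = 5 + 0 = 5)
f(r) = -25 (f(r) = (-4 - 1)*5 = -5*5 = -25)
f(1)*46 - 5*3*6 = -25*46 - 5*3*6 = -1150 - 15*6 = -1150 - 90 = -1240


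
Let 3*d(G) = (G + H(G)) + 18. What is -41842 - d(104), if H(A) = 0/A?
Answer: -125648/3 ≈ -41883.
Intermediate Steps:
H(A) = 0
d(G) = 6 + G/3 (d(G) = ((G + 0) + 18)/3 = (G + 18)/3 = (18 + G)/3 = 6 + G/3)
-41842 - d(104) = -41842 - (6 + (⅓)*104) = -41842 - (6 + 104/3) = -41842 - 1*122/3 = -41842 - 122/3 = -125648/3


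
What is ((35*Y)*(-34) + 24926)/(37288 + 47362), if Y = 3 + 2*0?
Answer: 10678/42325 ≈ 0.25229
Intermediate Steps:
Y = 3 (Y = 3 + 0 = 3)
((35*Y)*(-34) + 24926)/(37288 + 47362) = ((35*3)*(-34) + 24926)/(37288 + 47362) = (105*(-34) + 24926)/84650 = (-3570 + 24926)*(1/84650) = 21356*(1/84650) = 10678/42325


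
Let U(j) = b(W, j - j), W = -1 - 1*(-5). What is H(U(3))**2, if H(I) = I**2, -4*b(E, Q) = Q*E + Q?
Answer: 0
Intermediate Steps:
W = 4 (W = -1 + 5 = 4)
b(E, Q) = -Q/4 - E*Q/4 (b(E, Q) = -(Q*E + Q)/4 = -(E*Q + Q)/4 = -(Q + E*Q)/4 = -Q/4 - E*Q/4)
U(j) = 0 (U(j) = -(j - j)*(1 + 4)/4 = -1/4*0*5 = 0)
H(U(3))**2 = (0**2)**2 = 0**2 = 0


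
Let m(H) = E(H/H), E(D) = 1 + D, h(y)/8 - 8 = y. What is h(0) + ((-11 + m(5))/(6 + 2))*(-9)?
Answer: 593/8 ≈ 74.125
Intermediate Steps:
h(y) = 64 + 8*y
m(H) = 2 (m(H) = 1 + H/H = 1 + 1 = 2)
h(0) + ((-11 + m(5))/(6 + 2))*(-9) = (64 + 8*0) + ((-11 + 2)/(6 + 2))*(-9) = (64 + 0) - 9/8*(-9) = 64 - 9*1/8*(-9) = 64 - 9/8*(-9) = 64 + 81/8 = 593/8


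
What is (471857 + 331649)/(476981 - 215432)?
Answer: 803506/261549 ≈ 3.0721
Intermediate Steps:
(471857 + 331649)/(476981 - 215432) = 803506/261549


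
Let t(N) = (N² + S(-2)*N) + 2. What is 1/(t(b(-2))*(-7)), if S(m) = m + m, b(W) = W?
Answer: -1/98 ≈ -0.010204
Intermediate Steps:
S(m) = 2*m
t(N) = 2 + N² - 4*N (t(N) = (N² + (2*(-2))*N) + 2 = (N² - 4*N) + 2 = 2 + N² - 4*N)
1/(t(b(-2))*(-7)) = 1/((2 + (-2)² - 4*(-2))*(-7)) = 1/((2 + 4 + 8)*(-7)) = 1/(14*(-7)) = 1/(-98) = -1/98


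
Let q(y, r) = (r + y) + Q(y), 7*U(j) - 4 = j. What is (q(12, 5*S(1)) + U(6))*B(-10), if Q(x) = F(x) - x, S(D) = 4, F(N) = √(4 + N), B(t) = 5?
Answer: 890/7 ≈ 127.14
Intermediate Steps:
U(j) = 4/7 + j/7
Q(x) = √(4 + x) - x
q(y, r) = r + √(4 + y) (q(y, r) = (r + y) + (√(4 + y) - y) = r + √(4 + y))
(q(12, 5*S(1)) + U(6))*B(-10) = ((5*4 + √(4 + 12)) + (4/7 + (⅐)*6))*5 = ((20 + √16) + (4/7 + 6/7))*5 = ((20 + 4) + 10/7)*5 = (24 + 10/7)*5 = (178/7)*5 = 890/7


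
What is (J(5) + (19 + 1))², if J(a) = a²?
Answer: 2025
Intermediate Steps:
(J(5) + (19 + 1))² = (5² + (19 + 1))² = (25 + 20)² = 45² = 2025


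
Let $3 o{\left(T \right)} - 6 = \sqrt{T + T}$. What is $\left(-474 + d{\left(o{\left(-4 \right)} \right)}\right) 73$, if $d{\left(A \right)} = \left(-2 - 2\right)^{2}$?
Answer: $-33434$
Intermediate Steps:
$o{\left(T \right)} = 2 + \frac{\sqrt{2} \sqrt{T}}{3}$ ($o{\left(T \right)} = 2 + \frac{\sqrt{T + T}}{3} = 2 + \frac{\sqrt{2 T}}{3} = 2 + \frac{\sqrt{2} \sqrt{T}}{3}$)
$d{\left(A \right)} = 16$ ($d{\left(A \right)} = \left(-4\right)^{2} = 16$)
$\left(-474 + d{\left(o{\left(-4 \right)} \right)}\right) 73 = \left(-474 + 16\right) 73 = \left(-458\right) 73 = -33434$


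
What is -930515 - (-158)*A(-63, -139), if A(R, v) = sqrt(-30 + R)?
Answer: -930515 + 158*I*sqrt(93) ≈ -9.3052e+5 + 1523.7*I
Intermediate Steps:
-930515 - (-158)*A(-63, -139) = -930515 - (-158)*sqrt(-30 - 63) = -930515 - (-158)*sqrt(-93) = -930515 - (-158)*I*sqrt(93) = -930515 + 158*I*sqrt(93)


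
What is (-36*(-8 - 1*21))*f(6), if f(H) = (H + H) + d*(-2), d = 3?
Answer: 6264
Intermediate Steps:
f(H) = -6 + 2*H (f(H) = (H + H) + 3*(-2) = 2*H - 6 = -6 + 2*H)
(-36*(-8 - 1*21))*f(6) = (-36*(-8 - 1*21))*(-6 + 2*6) = (-36*(-8 - 21))*(-6 + 12) = -36*(-29)*6 = 1044*6 = 6264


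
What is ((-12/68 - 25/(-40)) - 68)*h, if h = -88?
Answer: 101057/17 ≈ 5944.5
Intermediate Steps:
((-12/68 - 25/(-40)) - 68)*h = ((-12/68 - 25/(-40)) - 68)*(-88) = ((-12*1/68 - 25*(-1/40)) - 68)*(-88) = ((-3/17 + 5/8) - 68)*(-88) = (61/136 - 68)*(-88) = -9187/136*(-88) = 101057/17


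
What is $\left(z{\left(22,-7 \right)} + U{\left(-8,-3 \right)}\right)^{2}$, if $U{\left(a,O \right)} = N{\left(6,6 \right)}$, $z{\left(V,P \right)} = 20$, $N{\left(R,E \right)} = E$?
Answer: $676$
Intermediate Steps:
$U{\left(a,O \right)} = 6$
$\left(z{\left(22,-7 \right)} + U{\left(-8,-3 \right)}\right)^{2} = \left(20 + 6\right)^{2} = 26^{2} = 676$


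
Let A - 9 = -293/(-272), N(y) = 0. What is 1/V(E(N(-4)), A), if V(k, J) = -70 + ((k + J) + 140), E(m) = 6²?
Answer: 272/31573 ≈ 0.0086150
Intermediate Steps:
E(m) = 36
A = 2741/272 (A = 9 - 293/(-272) = 9 - 293*(-1/272) = 9 + 293/272 = 2741/272 ≈ 10.077)
V(k, J) = 70 + J + k (V(k, J) = -70 + ((J + k) + 140) = -70 + (140 + J + k) = 70 + J + k)
1/V(E(N(-4)), A) = 1/(70 + 2741/272 + 36) = 1/(31573/272) = 272/31573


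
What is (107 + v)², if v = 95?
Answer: 40804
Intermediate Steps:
(107 + v)² = (107 + 95)² = 202² = 40804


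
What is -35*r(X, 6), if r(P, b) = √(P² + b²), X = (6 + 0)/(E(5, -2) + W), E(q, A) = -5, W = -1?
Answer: -35*√37 ≈ -212.90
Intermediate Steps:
X = -1 (X = (6 + 0)/(-5 - 1) = 6/(-6) = 6*(-⅙) = -1)
-35*r(X, 6) = -35*√((-1)² + 6²) = -35*√(1 + 36) = -35*√37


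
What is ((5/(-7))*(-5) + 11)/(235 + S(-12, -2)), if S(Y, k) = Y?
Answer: 102/1561 ≈ 0.065343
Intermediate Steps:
((5/(-7))*(-5) + 11)/(235 + S(-12, -2)) = ((5/(-7))*(-5) + 11)/(235 - 12) = ((5*(-⅐))*(-5) + 11)/223 = (-5/7*(-5) + 11)*(1/223) = (25/7 + 11)*(1/223) = (102/7)*(1/223) = 102/1561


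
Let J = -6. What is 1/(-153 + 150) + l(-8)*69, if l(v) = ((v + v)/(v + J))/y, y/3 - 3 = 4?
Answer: 503/147 ≈ 3.4218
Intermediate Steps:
y = 21 (y = 9 + 3*4 = 9 + 12 = 21)
l(v) = 2*v/(21*(-6 + v)) (l(v) = ((v + v)/(v - 6))/21 = ((2*v)/(-6 + v))*(1/21) = (2*v/(-6 + v))*(1/21) = 2*v/(21*(-6 + v)))
1/(-153 + 150) + l(-8)*69 = 1/(-153 + 150) + ((2/21)*(-8)/(-6 - 8))*69 = 1/(-3) + ((2/21)*(-8)/(-14))*69 = -1/3 + ((2/21)*(-8)*(-1/14))*69 = -1/3 + (8/147)*69 = -1/3 + 184/49 = 503/147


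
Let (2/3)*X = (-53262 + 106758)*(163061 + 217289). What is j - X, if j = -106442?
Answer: -30520911842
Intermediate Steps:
X = 30520805400 (X = 3*((-53262 + 106758)*(163061 + 217289))/2 = 3*(53496*380350)/2 = (3/2)*20347203600 = 30520805400)
j - X = -106442 - 1*30520805400 = -106442 - 30520805400 = -30520911842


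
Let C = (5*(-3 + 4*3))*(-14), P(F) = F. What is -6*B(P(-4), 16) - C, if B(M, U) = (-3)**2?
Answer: 576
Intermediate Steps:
B(M, U) = 9
C = -630 (C = (5*(-3 + 12))*(-14) = (5*9)*(-14) = 45*(-14) = -630)
-6*B(P(-4), 16) - C = -6*9 - 1*(-630) = -54 + 630 = 576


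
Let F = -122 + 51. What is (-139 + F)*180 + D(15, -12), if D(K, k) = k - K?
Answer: -37827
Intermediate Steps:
F = -71
(-139 + F)*180 + D(15, -12) = (-139 - 71)*180 + (-12 - 1*15) = -210*180 + (-12 - 15) = -37800 - 27 = -37827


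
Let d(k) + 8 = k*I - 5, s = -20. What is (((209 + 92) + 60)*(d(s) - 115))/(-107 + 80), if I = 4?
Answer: 75088/27 ≈ 2781.0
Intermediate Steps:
d(k) = -13 + 4*k (d(k) = -8 + (k*4 - 5) = -8 + (4*k - 5) = -8 + (-5 + 4*k) = -13 + 4*k)
(((209 + 92) + 60)*(d(s) - 115))/(-107 + 80) = (((209 + 92) + 60)*((-13 + 4*(-20)) - 115))/(-107 + 80) = ((301 + 60)*((-13 - 80) - 115))/(-27) = (361*(-93 - 115))*(-1/27) = (361*(-208))*(-1/27) = -75088*(-1/27) = 75088/27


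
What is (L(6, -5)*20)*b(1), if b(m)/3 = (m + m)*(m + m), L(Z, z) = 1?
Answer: 240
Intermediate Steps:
b(m) = 12*m² (b(m) = 3*((m + m)*(m + m)) = 3*((2*m)*(2*m)) = 3*(4*m²) = 12*m²)
(L(6, -5)*20)*b(1) = (1*20)*(12*1²) = 20*(12*1) = 20*12 = 240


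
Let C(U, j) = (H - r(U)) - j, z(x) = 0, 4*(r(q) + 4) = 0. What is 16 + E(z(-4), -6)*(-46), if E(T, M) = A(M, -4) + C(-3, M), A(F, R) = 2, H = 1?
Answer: -582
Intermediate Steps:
r(q) = -4 (r(q) = -4 + (¼)*0 = -4 + 0 = -4)
C(U, j) = 5 - j (C(U, j) = (1 - 1*(-4)) - j = (1 + 4) - j = 5 - j)
E(T, M) = 7 - M (E(T, M) = 2 + (5 - M) = 7 - M)
16 + E(z(-4), -6)*(-46) = 16 + (7 - 1*(-6))*(-46) = 16 + (7 + 6)*(-46) = 16 + 13*(-46) = 16 - 598 = -582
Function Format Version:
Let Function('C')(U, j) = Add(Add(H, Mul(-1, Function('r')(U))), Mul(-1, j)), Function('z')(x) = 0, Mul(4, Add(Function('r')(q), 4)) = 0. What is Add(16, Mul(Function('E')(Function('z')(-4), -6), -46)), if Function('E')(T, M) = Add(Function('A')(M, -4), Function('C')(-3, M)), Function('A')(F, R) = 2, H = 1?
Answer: -582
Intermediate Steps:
Function('r')(q) = -4 (Function('r')(q) = Add(-4, Mul(Rational(1, 4), 0)) = Add(-4, 0) = -4)
Function('C')(U, j) = Add(5, Mul(-1, j)) (Function('C')(U, j) = Add(Add(1, Mul(-1, -4)), Mul(-1, j)) = Add(Add(1, 4), Mul(-1, j)) = Add(5, Mul(-1, j)))
Function('E')(T, M) = Add(7, Mul(-1, M)) (Function('E')(T, M) = Add(2, Add(5, Mul(-1, M))) = Add(7, Mul(-1, M)))
Add(16, Mul(Function('E')(Function('z')(-4), -6), -46)) = Add(16, Mul(Add(7, Mul(-1, -6)), -46)) = Add(16, Mul(Add(7, 6), -46)) = Add(16, Mul(13, -46)) = Add(16, -598) = -582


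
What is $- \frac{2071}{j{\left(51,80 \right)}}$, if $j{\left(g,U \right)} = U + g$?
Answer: $- \frac{2071}{131} \approx -15.809$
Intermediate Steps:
$- \frac{2071}{j{\left(51,80 \right)}} = - \frac{2071}{80 + 51} = - \frac{2071}{131}$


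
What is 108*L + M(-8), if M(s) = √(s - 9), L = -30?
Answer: -3240 + I*√17 ≈ -3240.0 + 4.1231*I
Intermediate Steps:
M(s) = √(-9 + s)
108*L + M(-8) = 108*(-30) + √(-9 - 8) = -3240 + √(-17) = -3240 + I*√17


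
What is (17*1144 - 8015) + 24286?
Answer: 35719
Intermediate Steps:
(17*1144 - 8015) + 24286 = (19448 - 8015) + 24286 = 11433 + 24286 = 35719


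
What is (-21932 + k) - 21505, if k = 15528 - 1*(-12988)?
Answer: -14921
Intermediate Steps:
k = 28516 (k = 15528 + 12988 = 28516)
(-21932 + k) - 21505 = (-21932 + 28516) - 21505 = 6584 - 21505 = -14921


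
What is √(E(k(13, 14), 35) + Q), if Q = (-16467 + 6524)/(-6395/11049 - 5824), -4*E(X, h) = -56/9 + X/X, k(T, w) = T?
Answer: √449183246920574219/386134626 ≈ 1.7357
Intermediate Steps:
E(X, h) = 47/36 (E(X, h) = -(-56/9 + X/X)/4 = -(-56*⅑ + 1)/4 = -(-56/9 + 1)/4 = -¼*(-47/9) = 47/36)
Q = 109860207/64355771 (Q = -9943/(-6395*1/11049 - 5824) = -9943/(-6395/11049 - 5824) = -9943/(-64355771/11049) = -9943*(-11049/64355771) = 109860207/64355771 ≈ 1.7071)
√(E(k(13, 14), 35) + Q) = √(47/36 + 109860207/64355771) = √(6979688689/2316807756) = √449183246920574219/386134626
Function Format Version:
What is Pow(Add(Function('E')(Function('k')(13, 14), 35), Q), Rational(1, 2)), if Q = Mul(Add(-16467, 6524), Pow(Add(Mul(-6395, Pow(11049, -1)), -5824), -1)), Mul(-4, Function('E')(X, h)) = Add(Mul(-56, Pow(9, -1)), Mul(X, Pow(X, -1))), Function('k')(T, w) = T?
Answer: Mul(Rational(1, 386134626), Pow(449183246920574219, Rational(1, 2))) ≈ 1.7357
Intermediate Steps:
Function('E')(X, h) = Rational(47, 36) (Function('E')(X, h) = Mul(Rational(-1, 4), Add(Mul(-56, Pow(9, -1)), Mul(X, Pow(X, -1)))) = Mul(Rational(-1, 4), Add(Mul(-56, Rational(1, 9)), 1)) = Mul(Rational(-1, 4), Add(Rational(-56, 9), 1)) = Mul(Rational(-1, 4), Rational(-47, 9)) = Rational(47, 36))
Q = Rational(109860207, 64355771) (Q = Mul(-9943, Pow(Add(Mul(-6395, Rational(1, 11049)), -5824), -1)) = Mul(-9943, Pow(Add(Rational(-6395, 11049), -5824), -1)) = Mul(-9943, Pow(Rational(-64355771, 11049), -1)) = Mul(-9943, Rational(-11049, 64355771)) = Rational(109860207, 64355771) ≈ 1.7071)
Pow(Add(Function('E')(Function('k')(13, 14), 35), Q), Rational(1, 2)) = Pow(Add(Rational(47, 36), Rational(109860207, 64355771)), Rational(1, 2)) = Pow(Rational(6979688689, 2316807756), Rational(1, 2)) = Mul(Rational(1, 386134626), Pow(449183246920574219, Rational(1, 2)))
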